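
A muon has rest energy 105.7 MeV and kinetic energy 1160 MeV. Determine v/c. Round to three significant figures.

0.997

γ = 1 + K/(mc²) = 1 + 1160/105.7 = 11.974.
β = √(1 − 1/γ²) = √(1 − 0.00697464) = √0.99302536 = 0.997.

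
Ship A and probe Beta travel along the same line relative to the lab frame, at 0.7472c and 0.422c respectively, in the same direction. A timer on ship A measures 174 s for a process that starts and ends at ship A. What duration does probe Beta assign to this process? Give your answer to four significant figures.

Speed of ship A in probe Beta's frame: u = (v_A − v_B)/(1 − v_A v_B/c²) = (0.7472 − 0.422)/(1 − 0.7472×0.422) = 0.3252/0.6846816 = 0.47497; |u| = 0.47497c.
γ for this relative speed: γ = 1/√(1 − 0.225597) = 1.1364.
Ship A's interval is proper; time dilation gives Δt_B = γΔτ = 1.1364 × 174 s = 197.7 s.

197.7 s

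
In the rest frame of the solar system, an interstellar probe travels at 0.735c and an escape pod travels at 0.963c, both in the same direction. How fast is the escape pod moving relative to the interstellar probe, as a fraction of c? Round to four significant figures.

Transform to the interstellar probe's frame: u' = (u − v)/(1 − uv/c²).
u' = (0.963 − 0.735)/(1 − 0.963×0.735) = 0.228/0.292195 = 0.7803.
Speed in the interstellar probe's frame: 0.7803c (in the same direction).

0.7803c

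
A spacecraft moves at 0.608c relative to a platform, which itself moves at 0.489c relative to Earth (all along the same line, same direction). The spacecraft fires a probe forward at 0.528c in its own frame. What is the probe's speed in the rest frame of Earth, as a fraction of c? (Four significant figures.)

0.9496c

Compose velocities in two stages. Stage 1 (into S'): u₁ = (0.528+0.608)/(1+0.528×0.608) = 0.85994.
Stage 2 (into S): u = (0.85994+0.489)/(1+0.85994×0.489) = 0.94962, so the speed is 0.9496c.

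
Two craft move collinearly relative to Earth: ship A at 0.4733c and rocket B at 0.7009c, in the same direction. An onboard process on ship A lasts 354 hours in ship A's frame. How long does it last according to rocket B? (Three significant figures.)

Speed of ship A in rocket B's frame: u = (v_A − v_B)/(1 − v_A v_B/c²) = (0.4733 − 0.7009)/(1 − 0.4733×0.7009) = −0.2276/0.66826403 = −0.34058; |u| = 0.34058c.
γ for this relative speed: γ = 1/√(1 − 0.115995) = 1.0636.
The clock on ship A records proper time, so rocket B measures Δt = γΔτ = 1.0636 × 354 = 377 hours.

377 hours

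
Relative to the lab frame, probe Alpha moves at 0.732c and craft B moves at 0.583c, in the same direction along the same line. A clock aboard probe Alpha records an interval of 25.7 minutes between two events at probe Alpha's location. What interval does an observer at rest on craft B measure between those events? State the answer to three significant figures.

Speed of probe Alpha in craft B's frame: u = (v_A − v_B)/(1 − v_A v_B/c²) = (0.732 − 0.583)/(1 − 0.732×0.583) = 0.149/0.573244 = 0.25992; |u| = 0.25992c.
At |u| = 0.25992c, γ = (1 − 0.0675584)^(−1/2) = 1.0356.
Probe Alpha's interval is proper; time dilation gives Δt_B = γΔτ = 1.0356 × 25.7 minutes = 26.6 minutes.

26.6 minutes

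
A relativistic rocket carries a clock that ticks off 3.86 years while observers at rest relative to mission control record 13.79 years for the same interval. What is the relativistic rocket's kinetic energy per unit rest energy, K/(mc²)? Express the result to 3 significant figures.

2.57

γ = Δt/Δτ = 13.79/3.86 = 3.57254.
Since K = (γ−1)mc², K/(mc²) = 3.57254 − 1 = 2.57.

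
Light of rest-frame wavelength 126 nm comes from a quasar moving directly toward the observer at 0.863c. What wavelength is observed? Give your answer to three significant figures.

34.2 nm

Relativistic Doppler for wavelength: λ_obs = λ_src · √((1−β)/(1+β)).
With β = 0.863: factor = √(0.137/1.863) = 0.27118.
λ_obs = 126 × 0.27118 = 34.2 nm.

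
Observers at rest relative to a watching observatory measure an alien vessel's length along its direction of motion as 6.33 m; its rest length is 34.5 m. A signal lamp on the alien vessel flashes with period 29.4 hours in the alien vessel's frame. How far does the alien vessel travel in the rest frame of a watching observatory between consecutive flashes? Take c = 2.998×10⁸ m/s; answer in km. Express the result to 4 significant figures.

Length contraction gives γ = L₀/L = 34.5/6.33 = 5.45024.
β = √(1 − 1/γ²) = 0.98302. Lab-frame period = γτ = 5.45024×29.4 hours = 160.24 hours. Distance = βc × γτ = 0.98302 × 2.998×10⁸ m/s × 576864 s = 1.7001×10^14 m = 1.700×10^11 km.

1.700×10^11 km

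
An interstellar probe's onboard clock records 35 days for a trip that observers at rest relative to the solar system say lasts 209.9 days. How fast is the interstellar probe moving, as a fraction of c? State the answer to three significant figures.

γ = Δt/Δτ = 209.9/35 = 5.9971.
β = √(1 − 1/γ²) = √(1 − 0.0278046) = √0.9721954 = 0.986.

0.986c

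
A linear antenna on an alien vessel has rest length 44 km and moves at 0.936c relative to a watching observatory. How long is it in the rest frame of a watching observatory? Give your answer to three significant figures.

β² = 0.876096, so γ = 1/√0.123904 = 2.8409.
Along the direction of motion the measured length is L₀/γ = 44/2.8409 = 15.5 km.

15.5 km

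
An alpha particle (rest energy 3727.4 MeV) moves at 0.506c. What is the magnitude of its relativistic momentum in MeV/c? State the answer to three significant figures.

With β = 0.506, γ = 1/√(1 − 0.506²) = 1/√0.743964 = 1.1594.
Momentum: p = γβ·mc = 1.1594 × 0.506 × 3727.4 MeV/c = 2190 MeV/c.

2190 MeV/c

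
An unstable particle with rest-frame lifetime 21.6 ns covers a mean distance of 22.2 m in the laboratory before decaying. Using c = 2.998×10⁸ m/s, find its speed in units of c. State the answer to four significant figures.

0.9600c

d = βγcτ ⇒ βγ = d/(cτ) = 22.20 m / (6.47568 m) = 3.4282.
β = (βγ)/√(1+(βγ)²) = 3.4282/√12.7526 = 0.9600.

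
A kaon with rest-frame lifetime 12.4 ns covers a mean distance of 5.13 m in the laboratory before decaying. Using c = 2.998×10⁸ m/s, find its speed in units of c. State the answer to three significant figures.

Lab distance = (lab lifetime)·v = γτ·βc, so βγ = d/(cτ) = 5.130/(2.998×10⁸ × 1.240×10^-8) = 1.38.
With βγ = 1.38: γ² = 1 + (βγ)² = 2.9044, and β = (βγ)/γ = 1.38/1.70423 = 0.810.

0.810c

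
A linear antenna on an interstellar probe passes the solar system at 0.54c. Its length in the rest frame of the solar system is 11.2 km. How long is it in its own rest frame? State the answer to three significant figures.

13.3 km

β² = 0.2916, so γ = 1/√0.7084 = 1.1881.
Proper length: L₀ = γ·L = 1.1881 × 11.2 = 13.3 km.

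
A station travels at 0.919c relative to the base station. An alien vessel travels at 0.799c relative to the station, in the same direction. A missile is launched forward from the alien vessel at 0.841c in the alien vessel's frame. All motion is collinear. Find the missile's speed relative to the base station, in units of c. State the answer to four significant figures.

0.9992c

Compose velocities in two stages. Stage 1 (into S'): u₁ = (0.841+0.799)/(1+0.841×0.799) = 0.98089.
Stage 2 (into S): u = (0.98089+0.919)/(1+0.98089×0.919) = 0.99919, so the speed is 0.9992c.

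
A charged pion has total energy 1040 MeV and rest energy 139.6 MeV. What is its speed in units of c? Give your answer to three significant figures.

0.991c

γ = E/(mc²) = 1040/139.6 = 7.4499.
β = √(1 − 1/γ²) = √(1 − 0.0180177) = √0.9819823 = 0.991.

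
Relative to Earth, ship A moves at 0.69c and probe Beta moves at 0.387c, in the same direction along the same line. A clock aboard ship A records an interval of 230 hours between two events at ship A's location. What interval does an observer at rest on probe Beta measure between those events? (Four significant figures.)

252.6 hours

Transform ship A's velocity into probe Beta's frame: (0.69 − 0.387)/(1 − 0.69·0.387) = 0.303/0.73297, so the relative speed is 0.41339c.
At |u| = 0.41339c, γ = (1 − 0.170891)^(−1/2) = 1.0982.
Ship A's interval is proper; time dilation gives Δt_B = γΔτ = 1.0982 × 230 hours = 252.6 hours.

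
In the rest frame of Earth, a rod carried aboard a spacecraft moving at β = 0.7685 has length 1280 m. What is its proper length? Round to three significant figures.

Lorentz factor: γ = (1 − 0.59059225)^(−1/2) = 1.5629.
Proper length: L₀ = γ·L = 1.5629 × 1280 = 2000 m.

2000 m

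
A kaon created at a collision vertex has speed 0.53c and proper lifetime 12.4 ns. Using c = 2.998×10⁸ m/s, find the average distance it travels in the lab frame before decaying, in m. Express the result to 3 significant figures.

Lorentz factor: γ = (1 − 0.2809)^(−1/2) = 1.1792.
Lab-frame lifetime: Δt = γτ = 1.1792 × 12.4 ns = 14.622 ns.
Distance: d = vΔt = 0.53 × 2.998×10⁸ m/s × 1.4622×10^-8 s = 2.32 m.

2.32 m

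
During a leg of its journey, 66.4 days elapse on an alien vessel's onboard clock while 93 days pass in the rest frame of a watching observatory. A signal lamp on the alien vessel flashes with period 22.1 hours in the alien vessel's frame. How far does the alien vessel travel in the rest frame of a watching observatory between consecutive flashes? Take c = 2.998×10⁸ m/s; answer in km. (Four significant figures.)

γ = Δt/Δτ = 93/66.4 = 1.4006.
β = √(1 − 1/γ²) = 0.70017. Lab-frame period = γτ = 1.4006×22.1 hours = 30.953 hours. Distance = βc × γτ = 0.70017 × 2.998×10⁸ m/s × 111430.8 s = 2.3391×10^13 m = 2.339×10^10 km.

2.339×10^10 km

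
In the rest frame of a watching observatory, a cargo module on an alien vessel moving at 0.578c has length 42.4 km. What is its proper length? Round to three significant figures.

Lorentz factor: γ = (1 − 0.334084)^(−1/2) = 1.2254.
Proper length: L₀ = γ·L = 1.2254 × 42.4 = 52.0 km.

52.0 km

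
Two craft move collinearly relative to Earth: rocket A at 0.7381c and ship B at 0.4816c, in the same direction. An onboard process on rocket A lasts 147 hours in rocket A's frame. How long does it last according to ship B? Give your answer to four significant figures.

Transform rocket A's velocity into ship B's frame: (0.7381 − 0.4816)/(1 − 0.7381·0.4816) = 0.2565/0.64453104, so the relative speed is 0.39796c.
γ for this relative speed: γ = 1/√(1 − 0.158372) = 1.09.
The clock on rocket A records proper time, so ship B measures Δt = γΔτ = 1.09 × 147 = 160.2 hours.

160.2 hours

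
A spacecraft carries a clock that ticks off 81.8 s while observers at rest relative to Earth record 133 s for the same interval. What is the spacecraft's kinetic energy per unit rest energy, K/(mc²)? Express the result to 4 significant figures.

From Δt = γΔτ: γ = 133/81.8 = 1.62592.
Since K = (γ−1)mc², K/(mc²) = 1.62592 − 1 = 0.6259.

0.6259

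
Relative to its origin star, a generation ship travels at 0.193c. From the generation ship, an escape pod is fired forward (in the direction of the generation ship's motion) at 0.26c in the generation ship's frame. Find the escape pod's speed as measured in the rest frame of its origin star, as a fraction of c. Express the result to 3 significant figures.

0.431c

In units of c, u = (u' + v)/(1 + u'v) with u' = 0.26 and v = 0.193.
Numerator: 0.26 + 0.193 = 0.453. Denominator: 1 + (0.26)(0.193) = 1.05018.
u = 0.453/1.05018 = 0.43135, so the speed is 0.431c.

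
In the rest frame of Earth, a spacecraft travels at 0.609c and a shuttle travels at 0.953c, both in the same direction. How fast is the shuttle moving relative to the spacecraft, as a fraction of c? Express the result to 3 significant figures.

Transform to the spacecraft's frame: u' = (u − v)/(1 − uv/c²).
u' = (0.953 − 0.609)/(1 − 0.953×0.609) = 0.344/0.419623 = 0.81978.
Speed in the spacecraft's frame: 0.820c (in the same direction).

0.820c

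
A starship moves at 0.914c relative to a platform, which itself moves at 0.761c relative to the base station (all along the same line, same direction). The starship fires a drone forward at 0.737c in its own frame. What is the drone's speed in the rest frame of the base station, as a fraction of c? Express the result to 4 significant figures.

0.9982c

Apply u = (u'+v)/(1+u'v) twice. Drone in the platform frame: (0.737+0.914)/(1+0.737·0.914) = 1.651/1.673618 = 0.98649c.
That velocity, transformed to the rest frame of the base station: (0.98649+0.761)/(1+0.98649·0.761) = 1.74749/1.75071889 = 0.99816c.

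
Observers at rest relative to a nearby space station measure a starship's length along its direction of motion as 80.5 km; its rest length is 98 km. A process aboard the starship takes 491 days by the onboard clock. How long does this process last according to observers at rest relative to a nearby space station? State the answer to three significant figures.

Length contraction gives γ = L₀/L = 98/80.5 = 1.21739.
The same γ dilates the second interval: 1.21739 × 491 days = 598 days.

598 days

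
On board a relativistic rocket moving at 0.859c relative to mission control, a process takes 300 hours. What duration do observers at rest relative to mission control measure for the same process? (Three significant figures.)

586 hours

γ = 1/√(1 − β²) = 1/√(1 − 0.737881) = 1/√0.262119 = 1/0.511976 = 1.9532.
The onboard clock measures proper time, so the interval in the rest frame of mission control is dilated: Δt = γ·Δτ = 1.9532 × 300 hours = 586 hours.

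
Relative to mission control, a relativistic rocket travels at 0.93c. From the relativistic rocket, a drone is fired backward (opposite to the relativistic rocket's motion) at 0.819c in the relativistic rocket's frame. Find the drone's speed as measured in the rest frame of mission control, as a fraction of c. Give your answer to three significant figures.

0.466c

In units of c, u = (u' + v)/(1 + u'v) with u' = −0.819 and v = 0.93.
Numerator: −0.819 + 0.93 = 0.111. Denominator: 1 + (−0.819)(0.93) = 0.23833.
u = 0.111/0.23833 = 0.46574, so the speed is 0.466c.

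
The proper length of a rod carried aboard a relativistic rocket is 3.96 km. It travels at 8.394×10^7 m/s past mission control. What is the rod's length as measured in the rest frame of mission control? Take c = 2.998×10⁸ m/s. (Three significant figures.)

β = v/c = (8.394×10^7 m/s)/(2.998×10⁸ m/s) = 0.279987.
Lorentz factor: γ = (1 − 0.07839272)^(−1/2) = 1.0417.
Length contraction: L = L₀/γ = 3.96/1.0417 = 3.80 km.

3.80 km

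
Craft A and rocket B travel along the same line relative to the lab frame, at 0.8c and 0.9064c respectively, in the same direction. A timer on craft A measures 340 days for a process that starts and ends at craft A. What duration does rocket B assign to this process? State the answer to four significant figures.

The velocity of craft A relative to rocket B is (0.8 − 0.9064)c / (1 − 0.8×0.9064) = −0.38708c; relative speed 0.38708c.
At |u| = 0.38708c, γ = (1 − 0.149831)^(−1/2) = 1.0845.
Craft A's interval is proper; time dilation gives Δt_B = γΔτ = 1.0845 × 340 days = 368.7 days.

368.7 days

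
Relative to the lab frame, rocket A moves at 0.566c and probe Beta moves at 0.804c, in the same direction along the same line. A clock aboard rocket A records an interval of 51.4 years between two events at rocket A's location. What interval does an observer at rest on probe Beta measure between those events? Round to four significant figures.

57.14 years

The velocity of rocket A relative to probe Beta is (0.566 − 0.804)c / (1 − 0.566×0.804) = −0.43675c; relative speed 0.43675c.
γ for this relative speed: γ = 1/√(1 − 0.190751) = 1.1116.
The clock on rocket A records proper time, so probe Beta measures Δt = γΔτ = 1.1116 × 51.4 = 57.14 years.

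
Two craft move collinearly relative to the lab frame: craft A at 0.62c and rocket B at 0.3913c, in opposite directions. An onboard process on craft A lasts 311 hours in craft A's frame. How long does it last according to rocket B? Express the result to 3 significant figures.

535 hours

The velocity of craft A relative to rocket B is (0.62 + 0.3913)c / (1 + 0.62×0.3913) = 0.81385c; relative speed 0.81385c.
γ for this relative speed: γ = 1/√(1 − 0.662352) = 1.7209.
Craft A's interval is proper; time dilation gives Δt_B = γΔτ = 1.7209 × 311 hours = 535 hours.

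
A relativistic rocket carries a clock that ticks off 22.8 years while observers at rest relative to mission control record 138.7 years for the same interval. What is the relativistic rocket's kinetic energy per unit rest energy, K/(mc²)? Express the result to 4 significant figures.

From Δt = γΔτ: γ = 138.7/22.8 = 6.08333.
K/(mc²) = γ − 1 = 6.08333 − 1 = 5.083.

5.083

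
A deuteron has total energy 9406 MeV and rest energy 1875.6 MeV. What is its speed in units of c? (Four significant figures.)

γ = E/(mc²) = 9406/1875.6 = 5.0149.
β = √(1 − 1/γ²) = √(1 − 0.0397627) = √0.9602373 = 0.9799.

0.9799c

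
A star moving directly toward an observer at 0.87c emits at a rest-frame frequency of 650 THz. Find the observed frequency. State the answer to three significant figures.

Relativistic Doppler (source moving toward): f_obs = f_src · √((1+β)/(1−β)).
With β = 0.87: factor = √(1.87/0.13) = 3.7927.
f_obs = 650 × 3.7927 = 2470 THz.

2470 THz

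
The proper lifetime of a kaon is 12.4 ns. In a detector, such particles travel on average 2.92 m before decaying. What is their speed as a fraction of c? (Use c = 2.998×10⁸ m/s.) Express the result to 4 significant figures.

d = βγcτ ⇒ βγ = d/(cτ) = 2.920 m / (3.71752 m) = 0.78547.
β = (βγ)/√(1+(βγ)²) = 0.78547/√1.616963 = 0.6177.

0.6177c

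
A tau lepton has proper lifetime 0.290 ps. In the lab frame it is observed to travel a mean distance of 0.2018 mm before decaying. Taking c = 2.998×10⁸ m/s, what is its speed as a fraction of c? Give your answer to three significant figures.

0.918c

Let x = d/(cτ) = 2.018×10^-4 m / (2.998×10⁸ m/s × 2.900×10^-13 s) = 2.3211. Since d = βγcτ, x = βγ = β/√(1−β²).
Solving: β² = x²/(1+x²) = 5.38751/6.38751 = 0.843444, so β = 0.918.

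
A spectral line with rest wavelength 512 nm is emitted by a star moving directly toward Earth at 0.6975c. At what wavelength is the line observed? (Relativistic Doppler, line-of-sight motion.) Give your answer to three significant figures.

216 nm

Relativistic Doppler for wavelength: λ_obs = λ_src · √((1−β)/(1+β)).
With β = 0.6975: factor = √(0.3025/1.6975) = 0.42214.
λ_obs = 512 × 0.42214 = 216 nm.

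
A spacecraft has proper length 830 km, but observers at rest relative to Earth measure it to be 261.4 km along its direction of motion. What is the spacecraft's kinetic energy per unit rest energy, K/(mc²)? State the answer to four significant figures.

From L = L₀/γ: γ = 830/261.4 = 3.17521.
K/(mc²) = γ − 1 = 3.17521 − 1 = 2.175.

2.175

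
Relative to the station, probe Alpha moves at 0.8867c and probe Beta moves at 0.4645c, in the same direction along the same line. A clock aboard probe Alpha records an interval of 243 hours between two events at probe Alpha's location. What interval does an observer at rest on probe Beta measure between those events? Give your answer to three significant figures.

Speed of probe Alpha in probe Beta's frame: u = (v_A − v_B)/(1 − v_A v_B/c²) = (0.8867 − 0.4645)/(1 − 0.8867×0.4645) = 0.4222/0.58812785 = 0.71787; |u| = 0.71787c.
γ for this relative speed: γ = 1/√(1 − 0.515337) = 1.4364.
The clock on probe Alpha records proper time, so probe Beta measures Δt = γΔτ = 1.4364 × 243 = 349 hours.

349 hours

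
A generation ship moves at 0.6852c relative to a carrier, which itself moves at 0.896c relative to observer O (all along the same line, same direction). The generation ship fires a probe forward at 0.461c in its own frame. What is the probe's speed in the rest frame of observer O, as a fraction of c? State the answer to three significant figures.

Compose velocities in two stages. Stage 1 (into S'): u₁ = (0.461+0.6852)/(1+0.461×0.6852) = 0.87105.
Stage 2 (into S): u = (0.87105+0.896)/(1+0.87105×0.896) = 0.99247, so the speed is 0.992c.

0.992c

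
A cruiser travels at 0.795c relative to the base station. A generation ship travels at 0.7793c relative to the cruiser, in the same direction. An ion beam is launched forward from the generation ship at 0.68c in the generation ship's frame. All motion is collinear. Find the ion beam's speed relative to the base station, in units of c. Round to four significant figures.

Apply u = (u'+v)/(1+u'v) twice. Ion beam in the cruiser frame: (0.68+0.7793)/(1+0.68·0.7793) = 1.4593/1.529924 = 0.95384c.
That velocity, transformed to the rest frame of the base station: (0.95384+0.795)/(1+0.95384·0.795) = 1.74884/1.7583028 = 0.99462c.

0.9946c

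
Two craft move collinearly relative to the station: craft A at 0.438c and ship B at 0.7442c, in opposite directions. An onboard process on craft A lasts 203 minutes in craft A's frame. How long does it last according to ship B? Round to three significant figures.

Transform craft A's velocity into ship B's frame: (0.438 + 0.7442)/(1 + 0.438·0.7442) = 1.1822/1.3259596, so the relative speed is 0.89158c.
At |u| = 0.89158c, γ = (1 − 0.794915)^(−1/2) = 2.2082.
The clock on craft A records proper time, so ship B measures Δt = γΔτ = 2.2082 × 203 = 448 minutes.

448 minutes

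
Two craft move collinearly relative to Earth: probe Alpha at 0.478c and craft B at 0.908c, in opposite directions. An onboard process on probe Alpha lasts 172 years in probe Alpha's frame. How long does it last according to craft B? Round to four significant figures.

670.2 years

Speed of probe Alpha in craft B's frame: u = (v_A + v_B)/(1 + v_A v_B/c²) = (0.478 + 0.908)/(1 + 0.478×0.908) = 1.386/1.434024 = 0.96651; |u| = 0.96651c.
At |u| = 0.96651c, γ = (1 − 0.934142)^(−1/2) = 3.8967.
Probe Alpha's interval is proper; time dilation gives Δt_B = γΔτ = 3.8967 × 172 years = 670.2 years.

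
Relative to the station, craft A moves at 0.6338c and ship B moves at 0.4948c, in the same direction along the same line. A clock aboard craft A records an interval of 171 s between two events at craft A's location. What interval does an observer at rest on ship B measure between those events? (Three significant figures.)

175 s

The velocity of craft A relative to ship B is (0.6338 − 0.4948)c / (1 − 0.6338×0.4948) = 0.20251c; relative speed 0.20251c.
γ for this relative speed: γ = 1/√(1 − 0.0410103) = 1.0212.
Craft A's interval is proper; time dilation gives Δt_B = γΔτ = 1.0212 × 171 s = 175 s.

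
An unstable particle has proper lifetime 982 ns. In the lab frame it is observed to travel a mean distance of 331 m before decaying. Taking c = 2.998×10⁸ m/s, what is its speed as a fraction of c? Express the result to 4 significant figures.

0.7472c

Let x = d/(cτ) = 331.0 m / (2.998×10⁸ m/s × 9.820×10^-7 s) = 1.1243. Since d = βγcτ, x = βγ = β/√(1−β²).
Solving: β² = x²/(1+x²) = 1.26405/2.26405 = 0.558314, so β = 0.7472.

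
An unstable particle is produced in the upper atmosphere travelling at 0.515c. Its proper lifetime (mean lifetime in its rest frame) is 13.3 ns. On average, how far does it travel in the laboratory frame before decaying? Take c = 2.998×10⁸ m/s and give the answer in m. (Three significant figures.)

2.40 m

γ = 1/√(1 − β²) = 1/√(1 − 0.265225) = 1/√0.734775 = 1/0.85719 = 1.1666.
Lab-frame lifetime: Δt = γτ = 1.1666 × 13.3 ns = 15.516 ns.
Distance: d = vΔt = 0.515 × 2.998×10⁸ m/s × 1.5516×10^-8 s = 2.40 m.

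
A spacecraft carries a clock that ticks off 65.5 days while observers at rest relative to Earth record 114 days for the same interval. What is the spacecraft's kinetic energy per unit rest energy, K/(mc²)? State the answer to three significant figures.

The time-dilation ratio gives γ = 114/65.5 = 1.74046.
K/(mc²) = γ − 1 = 1.74046 − 1 = 0.740.

0.740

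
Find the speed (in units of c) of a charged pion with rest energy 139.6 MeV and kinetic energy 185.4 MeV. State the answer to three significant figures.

γ = 1 + K/(mc²) = 1 + 185.4/139.6 = 2.3281.
β = √(1 − 1/γ²) = √(1 − 0.1845) = √0.8155 = 0.903.

0.903c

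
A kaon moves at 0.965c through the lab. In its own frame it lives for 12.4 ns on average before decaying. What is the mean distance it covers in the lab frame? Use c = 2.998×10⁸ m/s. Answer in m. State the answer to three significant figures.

With β = 0.965, γ = 1/√(1 − 0.965²) = 1/√0.068775 = 3.8132.
Lab-frame lifetime: Δt = γτ = 3.8132 × 12.4 ns = 47.284 ns.
Distance: d = vΔt = 0.965 × 2.998×10⁸ m/s × 4.7284×10^-8 s = 13.7 m.

13.7 m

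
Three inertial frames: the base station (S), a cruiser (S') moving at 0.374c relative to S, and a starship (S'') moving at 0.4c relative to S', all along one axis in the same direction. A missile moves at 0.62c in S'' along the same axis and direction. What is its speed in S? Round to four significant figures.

0.9124c

Compose velocities in two stages. Stage 1 (into S'): u₁ = (0.62+0.4)/(1+0.62×0.4) = 0.81731.
Stage 2 (into S): u = (0.81731+0.374)/(1+0.81731×0.374) = 0.91241, so the speed is 0.9124c.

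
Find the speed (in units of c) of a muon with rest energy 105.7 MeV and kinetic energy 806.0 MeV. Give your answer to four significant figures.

γ = 1 + K/(mc²) = 1 + 806.0/105.7 = 8.6254.
β = √(1 − 1/γ²) = √(1 − 0.0134413) = √0.9865587 = 0.9933.

0.9933c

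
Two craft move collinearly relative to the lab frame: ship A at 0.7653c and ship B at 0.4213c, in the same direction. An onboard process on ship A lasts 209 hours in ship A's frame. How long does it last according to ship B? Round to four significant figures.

Speed of ship A in ship B's frame: u = (v_A − v_B)/(1 − v_A v_B/c²) = (0.7653 − 0.4213)/(1 − 0.7653×0.4213) = 0.344/0.67757911 = 0.50769; |u| = 0.50769c.
At |u| = 0.50769c, γ = (1 − 0.257749)^(−1/2) = 1.1607.
Ship A's interval is proper; time dilation gives Δt_B = γΔτ = 1.1607 × 209 hours = 242.6 hours.

242.6 hours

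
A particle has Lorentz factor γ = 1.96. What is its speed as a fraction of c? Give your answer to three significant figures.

β = √(1 − 1/γ²) = √(1 − 1/3.8416) = √0.739692 = 0.860.

0.860c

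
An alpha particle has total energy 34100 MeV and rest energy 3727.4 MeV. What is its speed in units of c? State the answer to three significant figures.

γ = E/(mc²) = 34100/3727.4 = 9.1485.
β = √(1 − 1/γ²) = √(1 − 0.0119481) = √0.9880519 = 0.994.

0.994c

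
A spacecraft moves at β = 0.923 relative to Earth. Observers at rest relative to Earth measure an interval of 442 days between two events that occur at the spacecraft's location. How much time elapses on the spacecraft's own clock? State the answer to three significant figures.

γ = 1/√(1 − β²) = 1/√(1 − 0.851929) = 1/√0.148071 = 1/0.3848 = 2.5988.
The moving clock records proper time: Δτ = Δt/γ = 442/2.5988 = 170 days.

170 days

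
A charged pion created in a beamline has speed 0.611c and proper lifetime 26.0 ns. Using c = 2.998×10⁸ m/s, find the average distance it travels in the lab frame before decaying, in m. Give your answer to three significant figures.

6.02 m

β² = 0.373321, so γ = 1/√0.626679 = 1.2632.
Lab-frame lifetime: Δt = γτ = 1.2632 × 26.0 ns = 32.843 ns.
Distance: d = vΔt = 0.611 × 2.998×10⁸ m/s × 3.2843×10^-8 s = 6.02 m.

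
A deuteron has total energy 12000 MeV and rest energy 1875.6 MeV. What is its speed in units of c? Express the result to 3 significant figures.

Total energy E = γmc² gives γ = 12000/1875.6 = 6.398.
Hence β = √(1 − 1/γ²) = √(1 − 0.0244293) = √0.9755707 = 0.988.

0.988c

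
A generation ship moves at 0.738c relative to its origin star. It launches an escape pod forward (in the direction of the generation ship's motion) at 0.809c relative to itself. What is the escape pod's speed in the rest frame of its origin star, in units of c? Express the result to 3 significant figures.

0.969c

In units of c, u = (u' + v)/(1 + u'v) with u' = 0.809 and v = 0.738.
Numerator: 0.809 + 0.738 = 1.547. Denominator: 1 + (0.809)(0.738) = 1.597042.
u = 1.547/1.597042 = 0.96867, so the speed is 0.969c.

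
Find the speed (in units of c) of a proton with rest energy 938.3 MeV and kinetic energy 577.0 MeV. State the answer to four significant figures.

0.7852c

γ = 1 + K/(mc²) = 1 + 577.0/938.3 = 1.6149.
β = √(1 − 1/γ²) = √(1 − 0.38345) = √0.61655 = 0.7852.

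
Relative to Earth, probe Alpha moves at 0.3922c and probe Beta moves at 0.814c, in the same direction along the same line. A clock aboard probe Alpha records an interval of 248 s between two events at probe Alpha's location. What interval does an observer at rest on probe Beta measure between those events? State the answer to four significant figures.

Speed of probe Alpha in probe Beta's frame: u = (v_A − v_B)/(1 − v_A v_B/c²) = (0.3922 − 0.814)/(1 − 0.3922×0.814) = −0.4218/0.6807492 = −0.61961; |u| = 0.61961c.
At |u| = 0.61961c, γ = (1 − 0.383917)^(−1/2) = 1.274.
Probe Alpha's interval is proper; time dilation gives Δt_B = γΔτ = 1.274 × 248 s = 316.0 s.

316.0 s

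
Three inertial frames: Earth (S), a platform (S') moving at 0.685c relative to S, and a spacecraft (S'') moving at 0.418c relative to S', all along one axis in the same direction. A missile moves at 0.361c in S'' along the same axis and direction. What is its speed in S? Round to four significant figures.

0.9305c

Compose velocities in two stages. Stage 1 (into S'): u₁ = (0.361+0.418)/(1+0.361×0.418) = 0.67686.
Stage 2 (into S): u = (0.67686+0.685)/(1+0.67686×0.685) = 0.93046, so the speed is 0.9305c.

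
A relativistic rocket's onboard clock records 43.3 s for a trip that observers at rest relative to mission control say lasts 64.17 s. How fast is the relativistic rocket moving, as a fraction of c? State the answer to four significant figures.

γ = Δt/Δτ = 64.17/43.3 = 1.482.
β = √(1 − 1/γ²) = √(1 − 0.455306) = √0.544694 = 0.7380.

0.7380c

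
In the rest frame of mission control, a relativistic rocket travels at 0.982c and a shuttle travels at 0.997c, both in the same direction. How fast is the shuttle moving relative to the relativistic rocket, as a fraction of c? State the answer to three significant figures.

0.716c

Transform to the relativistic rocket's frame: u' = (u − v)/(1 − uv/c²).
u' = (0.997 − 0.982)/(1 − 0.997×0.982) = 0.015/0.020946 = 0.71613.
Speed in the relativistic rocket's frame: 0.716c (in the same direction).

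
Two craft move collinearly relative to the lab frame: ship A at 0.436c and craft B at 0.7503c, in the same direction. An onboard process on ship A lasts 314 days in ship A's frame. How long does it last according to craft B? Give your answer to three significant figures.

355 days

The velocity of ship A relative to craft B is (0.436 − 0.7503)c / (1 − 0.436×0.7503) = −0.4671c; relative speed 0.4671c.
At |u| = 0.4671c, γ = (1 − 0.218182)^(−1/2) = 1.131.
Ship A's interval is proper; time dilation gives Δt_B = γΔτ = 1.131 × 314 days = 355 days.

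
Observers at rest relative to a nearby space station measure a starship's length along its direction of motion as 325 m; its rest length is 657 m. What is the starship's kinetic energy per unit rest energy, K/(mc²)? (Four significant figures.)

Length contraction gives γ = L₀/L = 657/325 = 2.02154.
Since K = (γ−1)mc², K/(mc²) = 2.02154 − 1 = 1.022.

1.022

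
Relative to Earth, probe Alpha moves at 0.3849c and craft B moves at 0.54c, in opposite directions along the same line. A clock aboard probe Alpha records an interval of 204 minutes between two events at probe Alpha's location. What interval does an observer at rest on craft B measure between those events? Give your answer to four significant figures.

Speed of probe Alpha in craft B's frame: u = (v_A + v_B)/(1 + v_A v_B/c²) = (0.3849 + 0.54)/(1 + 0.3849×0.54) = 0.9249/1.207846 = 0.76574; |u| = 0.76574c.
At |u| = 0.76574c, γ = (1 − 0.586358)^(−1/2) = 1.5548.
Probe Alpha's interval is proper; time dilation gives Δt_B = γΔτ = 1.5548 × 204 minutes = 317.2 minutes.

317.2 minutes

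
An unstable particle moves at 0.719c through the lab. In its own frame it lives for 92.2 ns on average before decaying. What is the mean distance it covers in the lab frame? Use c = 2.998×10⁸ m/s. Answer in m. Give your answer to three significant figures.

γ = 1/√(1 − β²) = 1/√(1 − 0.516961) = 1/√0.483039 = 1/0.69501 = 1.4388.
Lab-frame lifetime: Δt = γτ = 1.4388 × 92.2 ns = 132.66 ns.
Distance: d = vΔt = 0.719 × 2.998×10⁸ m/s × 1.3266×10^-7 s = 28.6 m.

28.6 m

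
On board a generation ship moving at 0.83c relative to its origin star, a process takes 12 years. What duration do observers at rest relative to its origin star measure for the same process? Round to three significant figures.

γ = 1/√(1 − β²) = 1/√(1 − 0.6889) = 1/√0.3111 = 1/0.557763 = 1.7929.
The onboard clock measures proper time, so the interval in the rest frame of its origin star is dilated: Δt = γ·Δτ = 1.7929 × 12 years = 21.5 years.

21.5 years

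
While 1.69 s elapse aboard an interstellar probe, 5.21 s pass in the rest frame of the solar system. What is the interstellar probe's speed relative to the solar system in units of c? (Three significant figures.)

0.946c

γ = Δt/Δτ = 5.21/1.69 = 3.0828.
β = √(1 − 1/γ²) = √(1 − 0.105223) = √0.894777 = 0.946.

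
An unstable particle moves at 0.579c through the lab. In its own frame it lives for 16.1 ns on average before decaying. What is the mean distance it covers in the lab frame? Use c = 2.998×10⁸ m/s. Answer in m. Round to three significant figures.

3.43 m

With β = 0.579, γ = 1/√(1 − 0.579²) = 1/√0.664759 = 1.2265.
Lab-frame lifetime: Δt = γτ = 1.2265 × 16.1 ns = 19.747 ns.
Distance: d = vΔt = 0.579 × 2.998×10⁸ m/s × 1.9747×10^-8 s = 3.43 m.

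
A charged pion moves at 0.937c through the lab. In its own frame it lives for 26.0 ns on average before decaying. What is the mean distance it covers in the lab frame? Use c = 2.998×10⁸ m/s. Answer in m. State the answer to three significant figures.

20.9 m

With β = 0.937, γ = 1/√(1 − 0.937²) = 1/√0.122031 = 2.8626.
Lab-frame lifetime: Δt = γτ = 2.8626 × 26.0 ns = 74.428 ns.
Distance: d = vΔt = 0.937 × 2.998×10⁸ m/s × 7.4428×10^-8 s = 20.9 m.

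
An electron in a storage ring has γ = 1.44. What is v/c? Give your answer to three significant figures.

β = √(1 − 1/γ²) = √(1 − 1/2.0736) = √0.517747 = 0.720.

0.720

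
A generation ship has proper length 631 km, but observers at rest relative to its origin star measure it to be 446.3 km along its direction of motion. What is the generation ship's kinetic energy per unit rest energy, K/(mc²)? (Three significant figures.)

γ = L₀/L = 631/446.3 = 1.41385.
K/(mc²) = γ − 1 = 1.41385 − 1 = 0.414.

0.414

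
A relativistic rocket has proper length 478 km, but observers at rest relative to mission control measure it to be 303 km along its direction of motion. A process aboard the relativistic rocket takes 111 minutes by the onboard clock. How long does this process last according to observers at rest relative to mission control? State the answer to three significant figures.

175 minutes

γ = L₀/L = 478/303 = 1.57756.
The same γ dilates the second interval: 1.57756 × 111 minutes = 175 minutes.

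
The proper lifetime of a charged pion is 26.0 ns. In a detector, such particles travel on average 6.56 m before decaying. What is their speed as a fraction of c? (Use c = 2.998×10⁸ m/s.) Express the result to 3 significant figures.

d = βγcτ ⇒ βγ = d/(cτ) = 6.560 m / (7.7948 m) = 0.84159.
β = (βγ)/√(1+(βγ)²) = 0.84159/√1.708274 = 0.644.

0.644c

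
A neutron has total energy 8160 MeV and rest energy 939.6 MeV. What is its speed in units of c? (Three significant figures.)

0.993c

γ = E/(mc²) = 8160/939.6 = 8.6845.
β = √(1 − 1/γ²) = √(1 − 0.013259) = √0.986741 = 0.993.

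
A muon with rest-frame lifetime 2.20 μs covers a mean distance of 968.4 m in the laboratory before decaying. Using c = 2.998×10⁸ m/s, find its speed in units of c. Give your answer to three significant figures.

Lab distance = (lab lifetime)·v = γτ·βc, so βγ = d/(cτ) = 968.4/(2.998×10⁸ × 2.200×10^-6) = 1.4683.
With βγ = 1.4683: γ² = 1 + (βγ)² = 3.1559, and β = (βγ)/γ = 1.4683/1.77649 = 0.827.

0.827c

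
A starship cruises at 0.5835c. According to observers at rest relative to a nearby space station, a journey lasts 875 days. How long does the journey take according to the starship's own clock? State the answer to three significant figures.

711 days

β² = 0.34047225, so γ = 1/√0.65952775 = 1.2314.
The moving clock records proper time: Δτ = Δt/γ = 875/1.2314 = 711 days.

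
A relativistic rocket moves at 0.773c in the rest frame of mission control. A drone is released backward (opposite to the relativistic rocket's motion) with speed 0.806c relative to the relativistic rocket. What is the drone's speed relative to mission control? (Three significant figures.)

Relativistic velocity addition: u = (u' + v)/(1 + u'v/c²), with u' = −0.806c and v = 0.773c.
Numerator: −0.806 + 0.773 = −0.033. Denominator: 1 + (−0.806)(0.773) = 0.376962.
u = −0.033/0.376962 = −0.087542, so the speed is 0.0875c.

0.0875c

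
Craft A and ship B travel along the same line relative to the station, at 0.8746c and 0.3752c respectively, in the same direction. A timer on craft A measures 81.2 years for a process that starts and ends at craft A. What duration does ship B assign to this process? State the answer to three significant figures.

121 years

The velocity of craft A relative to ship B is (0.8746 − 0.3752)c / (1 − 0.8746×0.3752) = 0.74332c; relative speed 0.74332c.
At |u| = 0.74332c, γ = (1 − 0.552525)^(−1/2) = 1.4949.
Craft A's interval is proper; time dilation gives Δt_B = γΔτ = 1.4949 × 81.2 years = 121 years.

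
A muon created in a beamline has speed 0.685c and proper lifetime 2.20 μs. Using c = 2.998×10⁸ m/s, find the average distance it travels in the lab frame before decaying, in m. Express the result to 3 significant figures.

620 m

With β = 0.685, γ = 1/√(1 − 0.685²) = 1/√0.530775 = 1.3726.
Lab-frame lifetime: Δt = γτ = 1.3726 × 2.20 μs = 3.0197 μs.
Distance: d = vΔt = 0.685 × 2.998×10⁸ m/s × 3.0197×10^-6 s = 620 m.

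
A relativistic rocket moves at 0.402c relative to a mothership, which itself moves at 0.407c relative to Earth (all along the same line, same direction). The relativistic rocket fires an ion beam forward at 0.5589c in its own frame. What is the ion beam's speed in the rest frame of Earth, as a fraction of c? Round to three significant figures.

0.903c

Compose velocities in two stages. Stage 1 (into S'): u₁ = (0.5589+0.402)/(1+0.5589×0.402) = 0.78461.
Stage 2 (into S): u = (0.78461+0.407)/(1+0.78461×0.407) = 0.90319, so the speed is 0.903c.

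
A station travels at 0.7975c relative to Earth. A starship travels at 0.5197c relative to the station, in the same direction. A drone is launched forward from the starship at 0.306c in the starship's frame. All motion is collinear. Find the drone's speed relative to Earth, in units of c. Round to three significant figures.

First combine the drone and starship (S''→S'): u₁ = (0.306 + 0.5197)/(1 + 0.306×0.5197) = 0.8257/1.1590282 = 0.71241.
Then combine with the station (S'→S): u = (0.71241 + 0.7975)/(1 + 0.71241×0.7975) = 1.50991/1.568146975 = 0.96286.

0.963c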